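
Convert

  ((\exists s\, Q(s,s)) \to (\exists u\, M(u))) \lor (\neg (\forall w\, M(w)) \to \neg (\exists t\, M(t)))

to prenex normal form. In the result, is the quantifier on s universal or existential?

universal

Rewrite implications/biconditionals: A → B as ¬A ∨ B.
  \neg (\exists s\, Q(s,s)) \lor (\exists u\, M(u)) \lor \neg \neg (\forall w\, M(w)) \lor \neg (\exists t\, M(t))
Move each ¬ inward, flipping quantifiers it crosses:
  (\forall s\, \neg Q(s,s)) \lor (\exists u\, M(u)) \lor (\forall w\, M(w)) \lor (\forall t\, \neg M(t))
All bound variables are already distinct, so no renaming is needed.
Extract every quantifier outward, since the variables are now distinct and don't occur free across branches:
  \forall s\, \exists u\, \forall w\, \forall t\, (\neg Q(s,s) \lor M(u) \lor M(w) \lor \neg M(t))
The quantifier \exists s sits under an odd number of negations (counting the antecedent side of each →), so it flips to \forall s.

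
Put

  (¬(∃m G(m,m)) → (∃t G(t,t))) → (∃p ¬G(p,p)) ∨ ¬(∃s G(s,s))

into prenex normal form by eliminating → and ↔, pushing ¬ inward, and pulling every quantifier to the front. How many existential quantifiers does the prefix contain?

1

First replace A → B with ¬A ∨ B.
  ¬(¬¬(∃m G(m,m)) ∨ (∃t G(t,t))) ∨ (∃p ¬G(p,p)) ∨ ¬(∃s G(s,s))
Move each ¬ inward, flipping quantifiers it crosses:
  (∀m ¬G(m,m)) ∧ (∀t ¬G(t,t)) ∨ (∃p ¬G(p,p)) ∨ (∀s ¬G(s,s))
All bound variables are already distinct, so no renaming is needed.
Pull the quantifiers to the front (each side's bound variable is not free in the other side):
  ∀m ∀t ∃p ∀s (¬G(m,m) ∧ ¬G(t,t) ∨ ¬G(p,p) ∨ ¬G(s,s))
The prefix is ∀m ∀t ∃p ∀s: 3 universal, 1 existential.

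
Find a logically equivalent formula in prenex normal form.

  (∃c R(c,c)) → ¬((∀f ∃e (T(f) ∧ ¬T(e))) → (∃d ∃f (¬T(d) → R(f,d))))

∀c ∀f ∃e ∀d ∀a (¬R(c,c) ∨ T(f) ∧ ¬T(e) ∧ ¬T(d) ∧ ¬R(a,d))

First replace A → B with ¬A ∨ B.
  ¬(∃c R(c,c)) ∨ ¬(¬(∀f ∃e (T(f) ∧ ¬T(e))) ∨ (∃d ∃f (¬¬T(d) ∨ R(f,d))))
Drive negations inward (¬∀x A ≡ ∃x ¬A, ¬∃x A ≡ ∀x ¬A, De Morgan for ∧/∨):
  (∀c ¬R(c,c)) ∨ (∀f ∃e (T(f) ∧ ¬T(e))) ∧ (∀d ∀f (¬T(d) ∧ ¬R(f,d)))
Rename bound variables to avoid capture: f↦a.
  (∀c ¬R(c,c)) ∨ (∀f ∃e (T(f) ∧ ¬T(e))) ∧ (∀d ∀a (¬T(d) ∧ ¬R(a,d)))
Extract every quantifier outward, since the variables are now distinct and don't occur free across branches:
  ∀c ∀f ∃e ∀d ∀a (¬R(c,c) ∨ T(f) ∧ ¬T(e) ∧ ¬T(d) ∧ ¬R(a,d))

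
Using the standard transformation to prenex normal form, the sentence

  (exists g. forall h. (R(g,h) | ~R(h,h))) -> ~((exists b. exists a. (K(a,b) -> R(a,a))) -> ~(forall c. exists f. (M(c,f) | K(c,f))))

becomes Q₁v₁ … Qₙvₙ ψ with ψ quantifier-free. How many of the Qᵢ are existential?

4

Rewrite implications/biconditionals: A → B as ¬A ∨ B.
  ~(exists g. forall h. (R(g,h) | ~R(h,h))) | ~(~(exists b. exists a. (~K(a,b) | R(a,a))) | ~(forall c. exists f. (M(c,f) | K(c,f))))
Move each ¬ inward, flipping quantifiers it crosses:
  (forall g. exists h. (~R(g,h) & R(h,h))) | (exists b. exists a. (~K(a,b) | R(a,a))) & (forall c. exists f. (M(c,f) | K(c,f)))
Finally move all quantifiers to the prefix:
  forall g. exists h. exists b. exists a. forall c. exists f. (~R(g,h) & R(h,h) | (~K(a,b) | R(a,a)) & (M(c,f) | K(c,f)))
The prefix is forall g exists h exists b exists a forall c exists f: 2 universal, 4 existential.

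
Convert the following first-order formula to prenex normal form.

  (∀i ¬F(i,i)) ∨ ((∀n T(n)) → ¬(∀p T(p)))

∀i ∃n ∃p (¬F(i,i) ∨ ¬T(n) ∨ ¬T(p))

Eliminate → and ↔ using ¬ and ∨.
  (∀i ¬F(i,i)) ∨ ¬(∀n T(n)) ∨ ¬(∀p T(p))
Move each ¬ inward, flipping quantifiers it crosses:
  (∀i ¬F(i,i)) ∨ (∃n ¬T(n)) ∨ (∃p ¬T(p))
Finally move all quantifiers to the prefix:
  ∀i ∃n ∃p (¬F(i,i) ∨ ¬T(n) ∨ ¬T(p))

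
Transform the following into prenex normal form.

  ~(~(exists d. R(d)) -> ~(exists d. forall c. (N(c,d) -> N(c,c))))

Eliminate → and ↔ using ¬ and ∨.
  ~(~~(exists d. R(d)) | ~(exists d. forall c. (~N(c,d) | N(c,c))))
Push ¬ through the quantifiers and connectives to reach negation normal form:
  (forall d. ~R(d)) & (exists d. forall c. (~N(c,d) | N(c,c)))
Give each quantifier a distinct variable: d↦x1.
  (forall d. ~R(d)) & (exists x1. forall c. (~N(c,x1) | N(c,c)))
Pull the quantifiers to the front (each side's bound variable is not free in the other side):
  forall d. exists x1. forall c. (~R(d) & (~N(c,x1) | N(c,c)))

forall d. exists x1. forall c. (~R(d) & (~N(c,x1) | N(c,c)))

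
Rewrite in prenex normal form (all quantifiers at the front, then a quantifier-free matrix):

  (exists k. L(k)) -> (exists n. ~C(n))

forall k. exists n. (~L(k) | ~C(n))

Rewrite implications/biconditionals: A → B as ¬A ∨ B.
  ~(exists k. L(k)) | (exists n. ~C(n))
Drive negations inward (¬∀x A ≡ ∃x ¬A, ¬∃x A ≡ ∀x ¬A, De Morgan for ∧/∨):
  (forall k. ~L(k)) | (exists n. ~C(n))
Finally move all quantifiers to the prefix:
  forall k. exists n. (~L(k) | ~C(n))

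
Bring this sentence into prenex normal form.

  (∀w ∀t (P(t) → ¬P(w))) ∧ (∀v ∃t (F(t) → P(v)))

∀w ∀t ∀v ∃u1 ((¬P(t) ∨ ¬P(w)) ∧ (¬F(u1) ∨ P(v)))

First replace A → B with ¬A ∨ B.
  (∀w ∀t (¬P(t) ∨ ¬P(w))) ∧ (∀v ∃t (¬F(t) ∨ P(v)))
Give each quantifier a distinct variable: t↦u1.
  (∀w ∀t (¬P(t) ∨ ¬P(w))) ∧ (∀v ∃u1 (¬F(u1) ∨ P(v)))
Pull the quantifiers to the front (each side's bound variable is not free in the other side):
  ∀w ∀t ∀v ∃u1 ((¬P(t) ∨ ¬P(w)) ∧ (¬F(u1) ∨ P(v)))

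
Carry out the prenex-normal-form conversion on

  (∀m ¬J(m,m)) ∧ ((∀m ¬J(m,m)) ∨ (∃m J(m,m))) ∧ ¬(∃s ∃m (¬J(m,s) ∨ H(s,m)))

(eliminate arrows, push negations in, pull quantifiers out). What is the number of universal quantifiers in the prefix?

Drive negations inward (¬∀x A ≡ ∃x ¬A, ¬∃x A ≡ ∀x ¬A, De Morgan for ∧/∨):
  (∀m ¬J(m,m)) ∧ ((∀m ¬J(m,m)) ∨ (∃m J(m,m))) ∧ (∀s ∀m (J(m,s) ∧ ¬H(s,m)))
Rename bound variables to avoid capture: m↦r, m↦c, m↦b.
  (∀m ¬J(m,m)) ∧ ((∀r ¬J(r,r)) ∨ (∃c J(c,c))) ∧ (∀s ∀b (J(b,s) ∧ ¬H(s,b)))
Pull the quantifiers to the front (each side's bound variable is not free in the other side):
  ∀m ∀r ∃c ∀s ∀b (¬J(m,m) ∧ (¬J(r,r) ∨ J(c,c)) ∧ J(b,s) ∧ ¬H(s,b))
The prefix is ∀m ∀r ∃c ∀s ∀b: 4 universal, 1 existential.

4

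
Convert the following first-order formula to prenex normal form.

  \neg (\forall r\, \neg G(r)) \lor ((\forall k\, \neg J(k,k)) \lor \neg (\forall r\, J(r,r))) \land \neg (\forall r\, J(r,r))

Push ¬ through the quantifiers and connectives to reach negation normal form:
  (\exists r\, G(r)) \lor ((\forall k\, \neg J(k,k)) \lor (\exists r\, \neg J(r,r))) \land (\exists r\, \neg J(r,r))
Standardize variables apart so no two quantifiers bind the same name: r↦s, r↦v.
  (\exists r\, G(r)) \lor ((\forall k\, \neg J(k,k)) \lor (\exists s\, \neg J(s,s))) \land (\exists v\, \neg J(v,v))
Pull the quantifiers to the front (each side's bound variable is not free in the other side):
  \exists r\, \forall k\, \exists s\, \exists v\, (G(r) \lor (\neg J(k,k) \lor \neg J(s,s)) \land \neg J(v,v))

\exists r\, \forall k\, \exists s\, \exists v\, (G(r) \lor (\neg J(k,k) \lor \neg J(s,s)) \land \neg J(v,v))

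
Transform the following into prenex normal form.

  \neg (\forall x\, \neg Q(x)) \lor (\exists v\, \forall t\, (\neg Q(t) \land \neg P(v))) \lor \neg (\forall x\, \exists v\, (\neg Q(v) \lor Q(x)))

Drive negations inward (¬∀x A ≡ ∃x ¬A, ¬∃x A ≡ ∀x ¬A, De Morgan for ∧/∨):
  (\exists x\, Q(x)) \lor (\exists v\, \forall t\, (\neg Q(t) \land \neg P(v))) \lor (\exists x\, \forall v\, (Q(v) \land \neg Q(x)))
Rename bound variables to avoid capture: x↦p, v↦c.
  (\exists x\, Q(x)) \lor (\exists v\, \forall t\, (\neg Q(t) \land \neg P(v))) \lor (\exists p\, \forall c\, (Q(c) \land \neg Q(p)))
Pull the quantifiers to the front (each side's bound variable is not free in the other side):
  \exists x\, \exists v\, \forall t\, \exists p\, \forall c\, (Q(x) \lor \neg Q(t) \land \neg P(v) \lor Q(c) \land \neg Q(p))

\exists x\, \exists v\, \forall t\, \exists p\, \forall c\, (Q(x) \lor \neg Q(t) \land \neg P(v) \lor Q(c) \land \neg Q(p))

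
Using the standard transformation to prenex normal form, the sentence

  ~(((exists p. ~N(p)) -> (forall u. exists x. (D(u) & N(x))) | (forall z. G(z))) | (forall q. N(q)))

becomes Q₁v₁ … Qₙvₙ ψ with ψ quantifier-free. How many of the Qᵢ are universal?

1

First replace A → B with ¬A ∨ B.
  ~(~(exists p. ~N(p)) | (forall u. exists x. (D(u) & N(x))) | (forall z. G(z)) | (forall q. N(q)))
Drive negations inward (¬∀x A ≡ ∃x ¬A, ¬∃x A ≡ ∀x ¬A, De Morgan for ∧/∨):
  (exists p. ~N(p)) & (exists u. forall x. (~D(u) | ~N(x))) & (exists z. ~G(z)) & (exists q. ~N(q))
Extract every quantifier outward, since the variables are now distinct and don't occur free across branches:
  exists p. exists u. forall x. exists z. exists q. (~N(p) & (~D(u) | ~N(x)) & ~G(z) & ~N(q))
The prefix is exists p exists u forall x exists z exists q: 1 universal, 4 existential.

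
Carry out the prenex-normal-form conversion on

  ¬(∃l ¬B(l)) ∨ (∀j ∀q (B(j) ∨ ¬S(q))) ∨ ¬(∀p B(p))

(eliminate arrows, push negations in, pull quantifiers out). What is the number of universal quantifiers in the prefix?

Drive negations inward (¬∀x A ≡ ∃x ¬A, ¬∃x A ≡ ∀x ¬A, De Morgan for ∧/∨):
  (∀l B(l)) ∨ (∀j ∀q (B(j) ∨ ¬S(q))) ∨ (∃p ¬B(p))
Pull the quantifiers to the front (each side's bound variable is not free in the other side):
  ∀l ∀j ∀q ∃p (B(l) ∨ B(j) ∨ ¬S(q) ∨ ¬B(p))
The prefix is ∀l ∀j ∀q ∃p: 3 universal, 1 existential.

3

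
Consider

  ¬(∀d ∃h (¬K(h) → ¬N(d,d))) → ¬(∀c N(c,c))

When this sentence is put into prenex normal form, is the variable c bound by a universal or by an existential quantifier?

existential

First replace A → B with ¬A ∨ B.
  ¬¬(∀d ∃h (¬¬K(h) ∨ ¬N(d,d))) ∨ ¬(∀c N(c,c))
Move each ¬ inward, flipping quantifiers it crosses:
  (∀d ∃h (K(h) ∨ ¬N(d,d))) ∨ (∃c ¬N(c,c))
Finally move all quantifiers to the prefix:
  ∀d ∃h ∃c (K(h) ∨ ¬N(d,d) ∨ ¬N(c,c))
The quantifier ∀c sits under an odd number of negations (counting the antecedent side of each →), so it flips to ∃c.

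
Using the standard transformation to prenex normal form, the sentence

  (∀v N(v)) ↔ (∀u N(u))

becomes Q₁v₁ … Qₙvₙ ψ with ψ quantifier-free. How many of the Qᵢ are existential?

2

Rewrite implications/biconditionals: A → B as ¬A ∨ B; A ↔ B as (¬A ∨ B) ∧ (¬B ∨ A).
  (¬(∀v N(v)) ∨ (∀u N(u))) ∧ (¬(∀u N(u)) ∨ (∀v N(v)))
Drive negations inward (¬∀x A ≡ ∃x ¬A, ¬∃x A ≡ ∀x ¬A, De Morgan for ∧/∨):
  ((∃v ¬N(v)) ∨ (∀u N(u))) ∧ ((∃u ¬N(u)) ∨ (∀v N(v)))
Standardize variables apart so no two quantifiers bind the same name: u↦r, v↦v1.
  ((∃v ¬N(v)) ∨ (∀u N(u))) ∧ ((∃r ¬N(r)) ∨ (∀v1 N(v1)))
Finally move all quantifiers to the prefix:
  ∃v ∀u ∃r ∀v1 ((¬N(v) ∨ N(u)) ∧ (¬N(r) ∨ N(v1)))
The prefix is ∃v ∀u ∃r ∀v1: 2 universal, 2 existential.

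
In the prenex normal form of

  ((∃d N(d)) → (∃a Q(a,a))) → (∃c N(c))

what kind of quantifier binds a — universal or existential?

universal

First replace A → B with ¬A ∨ B.
  ¬(¬(∃d N(d)) ∨ (∃a Q(a,a))) ∨ (∃c N(c))
Move each ¬ inward, flipping quantifiers it crosses:
  (∃d N(d)) ∧ (∀a ¬Q(a,a)) ∨ (∃c N(c))
Finally move all quantifiers to the prefix:
  ∃d ∀a ∃c (N(d) ∧ ¬Q(a,a) ∨ N(c))
The quantifier ∃a sits under an odd number of negations (counting the antecedent side of each →), so it flips to ∀a.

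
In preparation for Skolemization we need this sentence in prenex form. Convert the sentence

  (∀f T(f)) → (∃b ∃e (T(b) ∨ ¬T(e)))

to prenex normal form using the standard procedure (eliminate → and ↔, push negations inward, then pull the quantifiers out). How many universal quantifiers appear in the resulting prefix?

0

Rewrite implications/biconditionals: A → B as ¬A ∨ B.
  ¬(∀f T(f)) ∨ (∃b ∃e (T(b) ∨ ¬T(e)))
Drive negations inward (¬∀x A ≡ ∃x ¬A, ¬∃x A ≡ ∀x ¬A, De Morgan for ∧/∨):
  (∃f ¬T(f)) ∨ (∃b ∃e (T(b) ∨ ¬T(e)))
All bound variables are already distinct, so no renaming is needed.
Pull the quantifiers to the front (each side's bound variable is not free in the other side):
  ∃f ∃b ∃e (¬T(f) ∨ T(b) ∨ ¬T(e))
The prefix is ∃f ∃b ∃e: 0 universal, 3 existential.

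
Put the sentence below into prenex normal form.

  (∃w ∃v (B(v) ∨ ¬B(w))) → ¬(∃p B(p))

∀w ∀v ∀p (¬B(v) ∧ B(w) ∨ ¬B(p))

Eliminate → and ↔ using ¬ and ∨.
  ¬(∃w ∃v (B(v) ∨ ¬B(w))) ∨ ¬(∃p B(p))
Move each ¬ inward, flipping quantifiers it crosses:
  (∀w ∀v (¬B(v) ∧ B(w))) ∨ (∀p ¬B(p))
Extract every quantifier outward, since the variables are now distinct and don't occur free across branches:
  ∀w ∀v ∀p (¬B(v) ∧ B(w) ∨ ¬B(p))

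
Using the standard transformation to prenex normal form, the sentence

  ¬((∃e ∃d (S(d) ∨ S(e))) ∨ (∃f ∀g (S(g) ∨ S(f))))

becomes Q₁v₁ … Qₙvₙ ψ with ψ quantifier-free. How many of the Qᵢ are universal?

Drive negations inward (¬∀x A ≡ ∃x ¬A, ¬∃x A ≡ ∀x ¬A, De Morgan for ∧/∨):
  (∀e ∀d (¬S(d) ∧ ¬S(e))) ∧ (∀f ∃g (¬S(g) ∧ ¬S(f)))
All bound variables are already distinct, so no renaming is needed.
Pull the quantifiers to the front (each side's bound variable is not free in the other side):
  ∀e ∀d ∀f ∃g (¬S(d) ∧ ¬S(e) ∧ ¬S(g) ∧ ¬S(f))
The prefix is ∀e ∀d ∀f ∃g: 3 universal, 1 existential.

3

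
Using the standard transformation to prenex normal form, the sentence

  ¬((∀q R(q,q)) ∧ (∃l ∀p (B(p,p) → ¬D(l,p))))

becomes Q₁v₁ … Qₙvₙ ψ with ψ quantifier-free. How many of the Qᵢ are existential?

2

Rewrite implications/biconditionals: A → B as ¬A ∨ B.
  ¬((∀q R(q,q)) ∧ (∃l ∀p (¬B(p,p) ∨ ¬D(l,p))))
Push ¬ through the quantifiers and connectives to reach negation normal form:
  (∃q ¬R(q,q)) ∨ (∀l ∃p (B(p,p) ∧ D(l,p)))
All bound variables are already distinct, so no renaming is needed.
Finally move all quantifiers to the prefix:
  ∃q ∀l ∃p (¬R(q,q) ∨ B(p,p) ∧ D(l,p))
The prefix is ∃q ∀l ∃p: 1 universal, 2 existential.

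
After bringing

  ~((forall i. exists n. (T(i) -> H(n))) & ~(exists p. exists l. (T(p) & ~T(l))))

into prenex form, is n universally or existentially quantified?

First replace A → B with ¬A ∨ B.
  ~((forall i. exists n. (~T(i) | H(n))) & ~(exists p. exists l. (T(p) & ~T(l))))
Move each ¬ inward, flipping quantifiers it crosses:
  (exists i. forall n. (T(i) & ~H(n))) | (exists p. exists l. (T(p) & ~T(l)))
Finally move all quantifiers to the prefix:
  exists i. forall n. exists p. exists l. (T(i) & ~H(n) | T(p) & ~T(l))
The quantifier exists n sits under an odd number of negations (counting the antecedent side of each →), so it flips to forall n.

universal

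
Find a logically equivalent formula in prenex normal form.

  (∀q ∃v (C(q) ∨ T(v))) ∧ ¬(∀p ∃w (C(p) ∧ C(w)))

Drive negations inward (¬∀x A ≡ ∃x ¬A, ¬∃x A ≡ ∀x ¬A, De Morgan for ∧/∨):
  (∀q ∃v (C(q) ∨ T(v))) ∧ (∃p ∀w (¬C(p) ∨ ¬C(w)))
All bound variables are already distinct, so no renaming is needed.
Finally move all quantifiers to the prefix:
  ∀q ∃v ∃p ∀w ((C(q) ∨ T(v)) ∧ (¬C(p) ∨ ¬C(w)))

∀q ∃v ∃p ∀w ((C(q) ∨ T(v)) ∧ (¬C(p) ∨ ¬C(w)))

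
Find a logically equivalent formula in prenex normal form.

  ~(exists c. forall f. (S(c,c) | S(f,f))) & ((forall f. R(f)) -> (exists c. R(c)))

First replace A → B with ¬A ∨ B.
  ~(exists c. forall f. (S(c,c) | S(f,f))) & (~(forall f. R(f)) | (exists c. R(c)))
Move each ¬ inward, flipping quantifiers it crosses:
  (forall c. exists f. (~S(c,c) & ~S(f,f))) & ((exists f. ~R(f)) | (exists c. R(c)))
Give each quantifier a distinct variable: f↦z1, c↦p.
  (forall c. exists f. (~S(c,c) & ~S(f,f))) & ((exists z1. ~R(z1)) | (exists p. R(p)))
Finally move all quantifiers to the prefix:
  forall c. exists f. exists z1. exists p. (~S(c,c) & ~S(f,f) & (~R(z1) | R(p)))

forall c. exists f. exists z1. exists p. (~S(c,c) & ~S(f,f) & (~R(z1) | R(p)))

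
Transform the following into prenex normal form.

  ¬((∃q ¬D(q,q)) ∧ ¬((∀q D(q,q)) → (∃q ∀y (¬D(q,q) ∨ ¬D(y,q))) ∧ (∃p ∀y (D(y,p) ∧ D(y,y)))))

∀q ∃b ∃w1 ∀y ∃p ∀x (D(q,q) ∨ ¬D(b,b) ∨ (¬D(w1,w1) ∨ ¬D(y,w1)) ∧ D(x,p) ∧ D(x,x))

First replace A → B with ¬A ∨ B.
  ¬((∃q ¬D(q,q)) ∧ ¬(¬(∀q D(q,q)) ∨ (∃q ∀y (¬D(q,q) ∨ ¬D(y,q))) ∧ (∃p ∀y (D(y,p) ∧ D(y,y)))))
Drive negations inward (¬∀x A ≡ ∃x ¬A, ¬∃x A ≡ ∀x ¬A, De Morgan for ∧/∨):
  (∀q D(q,q)) ∨ (∃q ¬D(q,q)) ∨ (∃q ∀y (¬D(q,q) ∨ ¬D(y,q))) ∧ (∃p ∀y (D(y,p) ∧ D(y,y)))
Give each quantifier a distinct variable: q↦b, q↦w1, y↦x.
  (∀q D(q,q)) ∨ (∃b ¬D(b,b)) ∨ (∃w1 ∀y (¬D(w1,w1) ∨ ¬D(y,w1))) ∧ (∃p ∀x (D(x,p) ∧ D(x,x)))
Extract every quantifier outward, since the variables are now distinct and don't occur free across branches:
  ∀q ∃b ∃w1 ∀y ∃p ∀x (D(q,q) ∨ ¬D(b,b) ∨ (¬D(w1,w1) ∨ ¬D(y,w1)) ∧ D(x,p) ∧ D(x,x))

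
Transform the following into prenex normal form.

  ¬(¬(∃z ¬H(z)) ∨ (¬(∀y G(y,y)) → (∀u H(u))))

First replace A → B with ¬A ∨ B.
  ¬(¬(∃z ¬H(z)) ∨ ¬¬(∀y G(y,y)) ∨ (∀u H(u)))
Move each ¬ inward, flipping quantifiers it crosses:
  (∃z ¬H(z)) ∧ (∃y ¬G(y,y)) ∧ (∃u ¬H(u))
Pull the quantifiers to the front (each side's bound variable is not free in the other side):
  ∃z ∃y ∃u (¬H(z) ∧ ¬G(y,y) ∧ ¬H(u))

∃z ∃y ∃u (¬H(z) ∧ ¬G(y,y) ∧ ¬H(u))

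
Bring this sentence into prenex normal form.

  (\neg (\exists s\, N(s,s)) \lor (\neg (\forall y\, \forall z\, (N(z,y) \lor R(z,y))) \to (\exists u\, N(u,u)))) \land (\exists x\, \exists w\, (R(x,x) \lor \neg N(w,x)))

Rewrite implications/biconditionals: A → B as ¬A ∨ B.
  (\neg (\exists s\, N(s,s)) \lor \neg \neg (\forall y\, \forall z\, (N(z,y) \lor R(z,y))) \lor (\exists u\, N(u,u))) \land (\exists x\, \exists w\, (R(x,x) \lor \neg N(w,x)))
Push ¬ through the quantifiers and connectives to reach negation normal form:
  ((\forall s\, \neg N(s,s)) \lor (\forall y\, \forall z\, (N(z,y) \lor R(z,y))) \lor (\exists u\, N(u,u))) \land (\exists x\, \exists w\, (R(x,x) \lor \neg N(w,x)))
Pull the quantifiers to the front (each side's bound variable is not free in the other side):
  \forall s\, \forall y\, \forall z\, \exists u\, \exists x\, \exists w\, ((\neg N(s,s) \lor N(z,y) \lor R(z,y) \lor N(u,u)) \land (R(x,x) \lor \neg N(w,x)))

\forall s\, \forall y\, \forall z\, \exists u\, \exists x\, \exists w\, ((\neg N(s,s) \lor N(z,y) \lor R(z,y) \lor N(u,u)) \land (R(x,x) \lor \neg N(w,x)))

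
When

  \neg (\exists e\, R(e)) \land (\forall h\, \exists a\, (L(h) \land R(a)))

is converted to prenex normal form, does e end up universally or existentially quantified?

Move each ¬ inward, flipping quantifiers it crosses:
  (\forall e\, \neg R(e)) \land (\forall h\, \exists a\, (L(h) \land R(a)))
Pull the quantifiers to the front (each side's bound variable is not free in the other side):
  \forall e\, \forall h\, \exists a\, (\neg R(e) \land L(h) \land R(a))
The quantifier \exists e sits under an odd number of negations, so it flips to \forall e.

universal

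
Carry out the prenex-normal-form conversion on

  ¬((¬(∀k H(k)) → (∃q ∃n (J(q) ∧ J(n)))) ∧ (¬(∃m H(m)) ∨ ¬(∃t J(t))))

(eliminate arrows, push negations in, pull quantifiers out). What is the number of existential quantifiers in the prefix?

3

Rewrite implications/biconditionals: A → B as ¬A ∨ B.
  ¬((¬¬(∀k H(k)) ∨ (∃q ∃n (J(q) ∧ J(n)))) ∧ (¬(∃m H(m)) ∨ ¬(∃t J(t))))
Drive negations inward (¬∀x A ≡ ∃x ¬A, ¬∃x A ≡ ∀x ¬A, De Morgan for ∧/∨):
  (∃k ¬H(k)) ∧ (∀q ∀n (¬J(q) ∨ ¬J(n))) ∨ (∃m H(m)) ∧ (∃t J(t))
All bound variables are already distinct, so no renaming is needed.
Finally move all quantifiers to the prefix:
  ∃k ∀q ∀n ∃m ∃t (¬H(k) ∧ (¬J(q) ∨ ¬J(n)) ∨ H(m) ∧ J(t))
The prefix is ∃k ∀q ∀n ∃m ∃t: 2 universal, 3 existential.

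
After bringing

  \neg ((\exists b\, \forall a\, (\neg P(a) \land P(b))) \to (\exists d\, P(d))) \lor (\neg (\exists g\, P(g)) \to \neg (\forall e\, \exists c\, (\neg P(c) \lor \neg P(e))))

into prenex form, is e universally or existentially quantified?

existential

Eliminate → and ↔ using ¬ and ∨.
  \neg (\neg (\exists b\, \forall a\, (\neg P(a) \land P(b))) \lor (\exists d\, P(d))) \lor \neg \neg (\exists g\, P(g)) \lor \neg (\forall e\, \exists c\, (\neg P(c) \lor \neg P(e)))
Push ¬ through the quantifiers and connectives to reach negation normal form:
  (\exists b\, \forall a\, (\neg P(a) \land P(b))) \land (\forall d\, \neg P(d)) \lor (\exists g\, P(g)) \lor (\exists e\, \forall c\, (P(c) \land P(e)))
Finally move all quantifiers to the prefix:
  \exists b\, \forall a\, \forall d\, \exists g\, \exists e\, \forall c\, (\neg P(a) \land P(b) \land \neg P(d) \lor P(g) \lor P(c) \land P(e))
The quantifier \forall e sits under an odd number of negations (counting the antecedent side of each →), so it flips to \exists e.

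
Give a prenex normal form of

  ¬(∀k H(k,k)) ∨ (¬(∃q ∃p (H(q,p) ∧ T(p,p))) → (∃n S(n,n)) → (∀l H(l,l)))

Eliminate → and ↔ using ¬ and ∨.
  ¬(∀k H(k,k)) ∨ ¬¬(∃q ∃p (H(q,p) ∧ T(p,p))) ∨ ¬(∃n S(n,n)) ∨ (∀l H(l,l))
Push ¬ through the quantifiers and connectives to reach negation normal form:
  (∃k ¬H(k,k)) ∨ (∃q ∃p (H(q,p) ∧ T(p,p))) ∨ (∀n ¬S(n,n)) ∨ (∀l H(l,l))
Extract every quantifier outward, since the variables are now distinct and don't occur free across branches:
  ∃k ∃q ∃p ∀n ∀l (¬H(k,k) ∨ H(q,p) ∧ T(p,p) ∨ ¬S(n,n) ∨ H(l,l))

∃k ∃q ∃p ∀n ∀l (¬H(k,k) ∨ H(q,p) ∧ T(p,p) ∨ ¬S(n,n) ∨ H(l,l))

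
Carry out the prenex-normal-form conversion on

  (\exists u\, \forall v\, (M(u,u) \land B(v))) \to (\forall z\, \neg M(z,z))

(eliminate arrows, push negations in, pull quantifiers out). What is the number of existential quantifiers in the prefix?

First replace A → B with ¬A ∨ B.
  \neg (\exists u\, \forall v\, (M(u,u) \land B(v))) \lor (\forall z\, \neg M(z,z))
Move each ¬ inward, flipping quantifiers it crosses:
  (\forall u\, \exists v\, (\neg M(u,u) \lor \neg B(v))) \lor (\forall z\, \neg M(z,z))
All bound variables are already distinct, so no renaming is needed.
Finally move all quantifiers to the prefix:
  \forall u\, \exists v\, \forall z\, (\neg M(u,u) \lor \neg B(v) \lor \neg M(z,z))
The prefix is \forall u \exists v \forall z: 2 universal, 1 existential.

1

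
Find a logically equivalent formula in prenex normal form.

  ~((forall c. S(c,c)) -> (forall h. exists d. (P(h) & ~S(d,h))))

forall c. exists h. forall d. (S(c,c) & (~P(h) | S(d,h)))

Eliminate → and ↔ using ¬ and ∨.
  ~(~(forall c. S(c,c)) | (forall h. exists d. (P(h) & ~S(d,h))))
Move each ¬ inward, flipping quantifiers it crosses:
  (forall c. S(c,c)) & (exists h. forall d. (~P(h) | S(d,h)))
All bound variables are already distinct, so no renaming is needed.
Pull the quantifiers to the front (each side's bound variable is not free in the other side):
  forall c. exists h. forall d. (S(c,c) & (~P(h) | S(d,h)))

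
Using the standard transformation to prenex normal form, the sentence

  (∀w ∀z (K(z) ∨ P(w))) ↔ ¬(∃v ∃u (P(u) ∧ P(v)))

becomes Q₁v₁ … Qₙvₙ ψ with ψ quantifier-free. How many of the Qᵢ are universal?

4

Eliminate → and ↔ using ¬ and ∨; A ↔ B as (¬A ∨ B) ∧ (¬B ∨ A).
  (¬(∀w ∀z (K(z) ∨ P(w))) ∨ ¬(∃v ∃u (P(u) ∧ P(v)))) ∧ (¬¬(∃v ∃u (P(u) ∧ P(v))) ∨ (∀w ∀z (K(z) ∨ P(w))))
Move each ¬ inward, flipping quantifiers it crosses:
  ((∃w ∃z (¬K(z) ∧ ¬P(w))) ∨ (∀v ∀u (¬P(u) ∨ ¬P(v)))) ∧ ((∃v ∃u (P(u) ∧ P(v))) ∨ (∀w ∀z (K(z) ∨ P(w))))
Standardize variables apart so no two quantifiers bind the same name: v↦a, u↦w1, w↦c, z↦t.
  ((∃w ∃z (¬K(z) ∧ ¬P(w))) ∨ (∀v ∀u (¬P(u) ∨ ¬P(v)))) ∧ ((∃a ∃w1 (P(w1) ∧ P(a))) ∨ (∀c ∀t (K(t) ∨ P(c))))
Pull the quantifiers to the front (each side's bound variable is not free in the other side):
  ∃w ∃z ∀v ∀u ∃a ∃w1 ∀c ∀t ((¬K(z) ∧ ¬P(w) ∨ ¬P(u) ∨ ¬P(v)) ∧ (P(w1) ∧ P(a) ∨ K(t) ∨ P(c)))
The prefix is ∃w ∃z ∀v ∀u ∃a ∃w1 ∀c ∀t: 4 universal, 4 existential.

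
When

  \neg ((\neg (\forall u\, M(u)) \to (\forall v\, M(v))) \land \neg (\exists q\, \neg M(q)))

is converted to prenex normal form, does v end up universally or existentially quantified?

Rewrite implications/biconditionals: A → B as ¬A ∨ B.
  \neg ((\neg \neg (\forall u\, M(u)) \lor (\forall v\, M(v))) \land \neg (\exists q\, \neg M(q)))
Drive negations inward (¬∀x A ≡ ∃x ¬A, ¬∃x A ≡ ∀x ¬A, De Morgan for ∧/∨):
  (\exists u\, \neg M(u)) \land (\exists v\, \neg M(v)) \lor (\exists q\, \neg M(q))
Pull the quantifiers to the front (each side's bound variable is not free in the other side):
  \exists u\, \exists v\, \exists q\, (\neg M(u) \land \neg M(v) \lor \neg M(q))
The quantifier \forall v sits under an odd number of negations (counting the antecedent side of each →), so it flips to \exists v.

existential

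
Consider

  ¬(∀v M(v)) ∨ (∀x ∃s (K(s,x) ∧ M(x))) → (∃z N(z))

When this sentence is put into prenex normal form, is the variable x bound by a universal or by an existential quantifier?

existential

First replace A → B with ¬A ∨ B.
  ¬(¬(∀v M(v)) ∨ (∀x ∃s (K(s,x) ∧ M(x)))) ∨ (∃z N(z))
Push ¬ through the quantifiers and connectives to reach negation normal form:
  (∀v M(v)) ∧ (∃x ∀s (¬K(s,x) ∨ ¬M(x))) ∨ (∃z N(z))
All bound variables are already distinct, so no renaming is needed.
Pull the quantifiers to the front (each side's bound variable is not free in the other side):
  ∀v ∃x ∀s ∃z (M(v) ∧ (¬K(s,x) ∨ ¬M(x)) ∨ N(z))
The quantifier ∀x sits under an odd number of negations (counting the antecedent side of each →), so it flips to ∃x.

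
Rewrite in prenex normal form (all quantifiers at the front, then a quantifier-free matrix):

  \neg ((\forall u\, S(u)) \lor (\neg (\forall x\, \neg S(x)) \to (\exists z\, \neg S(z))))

First replace A → B with ¬A ∨ B.
  \neg ((\forall u\, S(u)) \lor \neg \neg (\forall x\, \neg S(x)) \lor (\exists z\, \neg S(z)))
Push ¬ through the quantifiers and connectives to reach negation normal form:
  (\exists u\, \neg S(u)) \land (\exists x\, S(x)) \land (\forall z\, S(z))
All bound variables are already distinct, so no renaming is needed.
Pull the quantifiers to the front (each side's bound variable is not free in the other side):
  \exists u\, \exists x\, \forall z\, (\neg S(u) \land S(x) \land S(z))

\exists u\, \exists x\, \forall z\, (\neg S(u) \land S(x) \land S(z))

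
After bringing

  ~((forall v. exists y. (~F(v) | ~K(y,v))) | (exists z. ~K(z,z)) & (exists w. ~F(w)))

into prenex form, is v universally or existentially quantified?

Drive negations inward (¬∀x A ≡ ∃x ¬A, ¬∃x A ≡ ∀x ¬A, De Morgan for ∧/∨):
  (exists v. forall y. (F(v) & K(y,v))) & ((forall z. K(z,z)) | (forall w. F(w)))
All bound variables are already distinct, so no renaming is needed.
Finally move all quantifiers to the prefix:
  exists v. forall y. forall z. forall w. (F(v) & K(y,v) & (K(z,z) | F(w)))
The quantifier forall v sits under an odd number of negations, so it flips to exists v.

existential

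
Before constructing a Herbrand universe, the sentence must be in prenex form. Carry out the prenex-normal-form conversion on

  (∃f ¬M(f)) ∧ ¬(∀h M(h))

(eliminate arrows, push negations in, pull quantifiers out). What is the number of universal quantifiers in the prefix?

0

Push ¬ through the quantifiers and connectives to reach negation normal form:
  (∃f ¬M(f)) ∧ (∃h ¬M(h))
All bound variables are already distinct, so no renaming is needed.
Finally move all quantifiers to the prefix:
  ∃f ∃h (¬M(f) ∧ ¬M(h))
The prefix is ∃f ∃h: 0 universal, 2 existential.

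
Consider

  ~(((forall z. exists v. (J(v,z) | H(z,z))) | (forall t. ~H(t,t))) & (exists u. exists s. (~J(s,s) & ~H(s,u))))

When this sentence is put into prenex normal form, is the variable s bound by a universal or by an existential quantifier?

Drive negations inward (¬∀x A ≡ ∃x ¬A, ¬∃x A ≡ ∀x ¬A, De Morgan for ∧/∨):
  (exists z. forall v. (~J(v,z) & ~H(z,z))) & (exists t. H(t,t)) | (forall u. forall s. (J(s,s) | H(s,u)))
All bound variables are already distinct, so no renaming is needed.
Finally move all quantifiers to the prefix:
  exists z. forall v. exists t. forall u. forall s. (~J(v,z) & ~H(z,z) & H(t,t) | J(s,s) | H(s,u))
The quantifier exists s sits under an odd number of negations, so it flips to forall s.

universal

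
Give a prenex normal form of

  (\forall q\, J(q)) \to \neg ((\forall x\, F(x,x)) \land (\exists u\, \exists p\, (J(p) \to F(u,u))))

\exists q\, \exists x\, \forall u\, \forall p\, (\neg J(q) \lor \neg F(x,x) \lor J(p) \land \neg F(u,u))

Eliminate → and ↔ using ¬ and ∨.
  \neg (\forall q\, J(q)) \lor \neg ((\forall x\, F(x,x)) \land (\exists u\, \exists p\, (\neg J(p) \lor F(u,u))))
Drive negations inward (¬∀x A ≡ ∃x ¬A, ¬∃x A ≡ ∀x ¬A, De Morgan for ∧/∨):
  (\exists q\, \neg J(q)) \lor (\exists x\, \neg F(x,x)) \lor (\forall u\, \forall p\, (J(p) \land \neg F(u,u)))
Pull the quantifiers to the front (each side's bound variable is not free in the other side):
  \exists q\, \exists x\, \forall u\, \forall p\, (\neg J(q) \lor \neg F(x,x) \lor J(p) \land \neg F(u,u))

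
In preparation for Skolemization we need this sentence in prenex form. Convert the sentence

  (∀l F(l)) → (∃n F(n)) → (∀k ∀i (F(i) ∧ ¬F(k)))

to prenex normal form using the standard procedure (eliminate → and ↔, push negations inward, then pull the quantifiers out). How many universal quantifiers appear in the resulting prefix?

3

First replace A → B with ¬A ∨ B.
  ¬(∀l F(l)) ∨ ¬(∃n F(n)) ∨ (∀k ∀i (F(i) ∧ ¬F(k)))
Drive negations inward (¬∀x A ≡ ∃x ¬A, ¬∃x A ≡ ∀x ¬A, De Morgan for ∧/∨):
  (∃l ¬F(l)) ∨ (∀n ¬F(n)) ∨ (∀k ∀i (F(i) ∧ ¬F(k)))
Pull the quantifiers to the front (each side's bound variable is not free in the other side):
  ∃l ∀n ∀k ∀i (¬F(l) ∨ ¬F(n) ∨ F(i) ∧ ¬F(k))
The prefix is ∃l ∀n ∀k ∀i: 3 universal, 1 existential.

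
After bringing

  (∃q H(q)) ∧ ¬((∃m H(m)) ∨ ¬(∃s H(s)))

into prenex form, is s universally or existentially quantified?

Move each ¬ inward, flipping quantifiers it crosses:
  (∃q H(q)) ∧ (∀m ¬H(m)) ∧ (∃s H(s))
All bound variables are already distinct, so no renaming is needed.
Finally move all quantifiers to the prefix:
  ∃q ∀m ∃s (H(q) ∧ ¬H(m) ∧ H(s))
The quantifier ∃s sits under an even number of negations, so it remains existential.

existential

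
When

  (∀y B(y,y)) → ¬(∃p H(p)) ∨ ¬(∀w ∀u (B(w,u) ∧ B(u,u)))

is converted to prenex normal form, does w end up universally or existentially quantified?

existential

Eliminate → and ↔ using ¬ and ∨.
  ¬(∀y B(y,y)) ∨ ¬(∃p H(p)) ∨ ¬(∀w ∀u (B(w,u) ∧ B(u,u)))
Drive negations inward (¬∀x A ≡ ∃x ¬A, ¬∃x A ≡ ∀x ¬A, De Morgan for ∧/∨):
  (∃y ¬B(y,y)) ∨ (∀p ¬H(p)) ∨ (∃w ∃u (¬B(w,u) ∨ ¬B(u,u)))
All bound variables are already distinct, so no renaming is needed.
Pull the quantifiers to the front (each side's bound variable is not free in the other side):
  ∃y ∀p ∃w ∃u (¬B(y,y) ∨ ¬H(p) ∨ ¬B(w,u) ∨ ¬B(u,u))
The quantifier ∀w sits under an odd number of negations (counting the antecedent side of each →), so it flips to ∃w.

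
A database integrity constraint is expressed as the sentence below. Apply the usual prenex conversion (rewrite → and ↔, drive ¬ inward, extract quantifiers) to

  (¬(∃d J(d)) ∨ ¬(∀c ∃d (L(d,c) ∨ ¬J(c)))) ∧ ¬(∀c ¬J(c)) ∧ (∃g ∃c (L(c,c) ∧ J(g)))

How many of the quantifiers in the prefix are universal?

Drive negations inward (¬∀x A ≡ ∃x ¬A, ¬∃x A ≡ ∀x ¬A, De Morgan for ∧/∨):
  ((∀d ¬J(d)) ∨ (∃c ∀d (¬L(d,c) ∧ J(c)))) ∧ (∃c J(c)) ∧ (∃g ∃c (L(c,c) ∧ J(g)))
Standardize variables apart so no two quantifiers bind the same name: d↦p, c↦b, c↦t.
  ((∀d ¬J(d)) ∨ (∃c ∀p (¬L(p,c) ∧ J(c)))) ∧ (∃b J(b)) ∧ (∃g ∃t (L(t,t) ∧ J(g)))
Finally move all quantifiers to the prefix:
  ∀d ∃c ∀p ∃b ∃g ∃t ((¬J(d) ∨ ¬L(p,c) ∧ J(c)) ∧ J(b) ∧ L(t,t) ∧ J(g))
The prefix is ∀d ∃c ∀p ∃b ∃g ∃t: 2 universal, 4 existential.

2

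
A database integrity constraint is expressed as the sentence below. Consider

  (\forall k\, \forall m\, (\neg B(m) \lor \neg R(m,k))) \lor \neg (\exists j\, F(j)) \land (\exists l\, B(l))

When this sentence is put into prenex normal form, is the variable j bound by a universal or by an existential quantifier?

Push ¬ through the quantifiers and connectives to reach negation normal form:
  (\forall k\, \forall m\, (\neg B(m) \lor \neg R(m,k))) \lor (\forall j\, \neg F(j)) \land (\exists l\, B(l))
Pull the quantifiers to the front (each side's bound variable is not free in the other side):
  \forall k\, \forall m\, \forall j\, \exists l\, (\neg B(m) \lor \neg R(m,k) \lor \neg F(j) \land B(l))
The quantifier \exists j sits under an odd number of negations, so it flips to \forall j.

universal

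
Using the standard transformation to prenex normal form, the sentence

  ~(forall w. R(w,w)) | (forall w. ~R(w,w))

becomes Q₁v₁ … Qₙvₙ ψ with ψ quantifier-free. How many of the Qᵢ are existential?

1

Move each ¬ inward, flipping quantifiers it crosses:
  (exists w. ~R(w,w)) | (forall w. ~R(w,w))
Rename bound variables to avoid capture: w↦x1.
  (exists w. ~R(w,w)) | (forall x1. ~R(x1,x1))
Extract every quantifier outward, since the variables are now distinct and don't occur free across branches:
  exists w. forall x1. (~R(w,w) | ~R(x1,x1))
The prefix is exists w forall x1: 1 universal, 1 existential.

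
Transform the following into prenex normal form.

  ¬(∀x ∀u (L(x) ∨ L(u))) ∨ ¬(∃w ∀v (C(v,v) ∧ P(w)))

∃x ∃u ∀w ∃v (¬L(x) ∧ ¬L(u) ∨ ¬C(v,v) ∨ ¬P(w))

Push ¬ through the quantifiers and connectives to reach negation normal form:
  (∃x ∃u (¬L(x) ∧ ¬L(u))) ∨ (∀w ∃v (¬C(v,v) ∨ ¬P(w)))
All bound variables are already distinct, so no renaming is needed.
Extract every quantifier outward, since the variables are now distinct and don't occur free across branches:
  ∃x ∃u ∀w ∃v (¬L(x) ∧ ¬L(u) ∨ ¬C(v,v) ∨ ¬P(w))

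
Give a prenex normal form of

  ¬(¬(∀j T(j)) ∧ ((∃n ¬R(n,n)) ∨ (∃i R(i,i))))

Push ¬ through the quantifiers and connectives to reach negation normal form:
  (∀j T(j)) ∨ (∀n R(n,n)) ∧ (∀i ¬R(i,i))
Finally move all quantifiers to the prefix:
  ∀j ∀n ∀i (T(j) ∨ R(n,n) ∧ ¬R(i,i))

∀j ∀n ∀i (T(j) ∨ R(n,n) ∧ ¬R(i,i))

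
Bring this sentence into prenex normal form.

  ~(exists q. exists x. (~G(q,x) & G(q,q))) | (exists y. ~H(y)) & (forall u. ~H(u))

Drive negations inward (¬∀x A ≡ ∃x ¬A, ¬∃x A ≡ ∀x ¬A, De Morgan for ∧/∨):
  (forall q. forall x. (G(q,x) | ~G(q,q))) | (exists y. ~H(y)) & (forall u. ~H(u))
All bound variables are already distinct, so no renaming is needed.
Extract every quantifier outward, since the variables are now distinct and don't occur free across branches:
  forall q. forall x. exists y. forall u. (G(q,x) | ~G(q,q) | ~H(y) & ~H(u))

forall q. forall x. exists y. forall u. (G(q,x) | ~G(q,q) | ~H(y) & ~H(u))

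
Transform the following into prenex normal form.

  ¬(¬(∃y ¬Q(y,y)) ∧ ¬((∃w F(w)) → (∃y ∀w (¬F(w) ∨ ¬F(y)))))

∃y ∀w ∃s ∀z1 (¬Q(y,y) ∨ ¬F(w) ∨ ¬F(z1) ∨ ¬F(s))

Eliminate → and ↔ using ¬ and ∨.
  ¬(¬(∃y ¬Q(y,y)) ∧ ¬(¬(∃w F(w)) ∨ (∃y ∀w (¬F(w) ∨ ¬F(y)))))
Move each ¬ inward, flipping quantifiers it crosses:
  (∃y ¬Q(y,y)) ∨ (∀w ¬F(w)) ∨ (∃y ∀w (¬F(w) ∨ ¬F(y)))
Give each quantifier a distinct variable: y↦s, w↦z1.
  (∃y ¬Q(y,y)) ∨ (∀w ¬F(w)) ∨ (∃s ∀z1 (¬F(z1) ∨ ¬F(s)))
Finally move all quantifiers to the prefix:
  ∃y ∀w ∃s ∀z1 (¬Q(y,y) ∨ ¬F(w) ∨ ¬F(z1) ∨ ¬F(s))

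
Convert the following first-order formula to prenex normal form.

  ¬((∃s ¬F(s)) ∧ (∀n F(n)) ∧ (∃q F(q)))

Drive negations inward (¬∀x A ≡ ∃x ¬A, ¬∃x A ≡ ∀x ¬A, De Morgan for ∧/∨):
  (∀s F(s)) ∨ (∃n ¬F(n)) ∨ (∀q ¬F(q))
Extract every quantifier outward, since the variables are now distinct and don't occur free across branches:
  ∀s ∃n ∀q (F(s) ∨ ¬F(n) ∨ ¬F(q))

∀s ∃n ∀q (F(s) ∨ ¬F(n) ∨ ¬F(q))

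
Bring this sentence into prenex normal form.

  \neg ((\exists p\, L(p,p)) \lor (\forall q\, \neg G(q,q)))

Drive negations inward (¬∀x A ≡ ∃x ¬A, ¬∃x A ≡ ∀x ¬A, De Morgan for ∧/∨):
  (\forall p\, \neg L(p,p)) \land (\exists q\, G(q,q))
Finally move all quantifiers to the prefix:
  \forall p\, \exists q\, (\neg L(p,p) \land G(q,q))

\forall p\, \exists q\, (\neg L(p,p) \land G(q,q))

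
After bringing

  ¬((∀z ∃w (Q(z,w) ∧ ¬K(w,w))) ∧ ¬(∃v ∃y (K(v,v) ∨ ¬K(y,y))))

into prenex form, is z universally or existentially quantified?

existential

Move each ¬ inward, flipping quantifiers it crosses:
  (∃z ∀w (¬Q(z,w) ∨ K(w,w))) ∨ (∃v ∃y (K(v,v) ∨ ¬K(y,y)))
All bound variables are already distinct, so no renaming is needed.
Extract every quantifier outward, since the variables are now distinct and don't occur free across branches:
  ∃z ∀w ∃v ∃y (¬Q(z,w) ∨ K(w,w) ∨ K(v,v) ∨ ¬K(y,y))
The quantifier ∀z sits under an odd number of negations, so it flips to ∃z.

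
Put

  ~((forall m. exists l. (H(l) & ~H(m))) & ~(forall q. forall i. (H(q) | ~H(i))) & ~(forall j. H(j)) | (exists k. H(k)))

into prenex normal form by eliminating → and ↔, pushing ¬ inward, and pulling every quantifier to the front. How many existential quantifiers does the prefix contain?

1

Move each ¬ inward, flipping quantifiers it crosses:
  ((exists m. forall l. (~H(l) | H(m))) | (forall q. forall i. (H(q) | ~H(i))) | (forall j. H(j))) & (forall k. ~H(k))
All bound variables are already distinct, so no renaming is needed.
Pull the quantifiers to the front (each side's bound variable is not free in the other side):
  exists m. forall l. forall q. forall i. forall j. forall k. ((~H(l) | H(m) | H(q) | ~H(i) | H(j)) & ~H(k))
The prefix is exists m forall l forall q forall i forall j forall k: 5 universal, 1 existential.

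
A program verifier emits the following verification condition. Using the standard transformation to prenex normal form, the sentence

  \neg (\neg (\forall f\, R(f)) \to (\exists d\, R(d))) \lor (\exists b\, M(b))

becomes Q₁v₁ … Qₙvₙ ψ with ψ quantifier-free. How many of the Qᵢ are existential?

Rewrite implications/biconditionals: A → B as ¬A ∨ B.
  \neg (\neg \neg (\forall f\, R(f)) \lor (\exists d\, R(d))) \lor (\exists b\, M(b))
Drive negations inward (¬∀x A ≡ ∃x ¬A, ¬∃x A ≡ ∀x ¬A, De Morgan for ∧/∨):
  (\exists f\, \neg R(f)) \land (\forall d\, \neg R(d)) \lor (\exists b\, M(b))
All bound variables are already distinct, so no renaming is needed.
Extract every quantifier outward, since the variables are now distinct and don't occur free across branches:
  \exists f\, \forall d\, \exists b\, (\neg R(f) \land \neg R(d) \lor M(b))
The prefix is \exists f \forall d \exists b: 1 universal, 2 existential.

2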